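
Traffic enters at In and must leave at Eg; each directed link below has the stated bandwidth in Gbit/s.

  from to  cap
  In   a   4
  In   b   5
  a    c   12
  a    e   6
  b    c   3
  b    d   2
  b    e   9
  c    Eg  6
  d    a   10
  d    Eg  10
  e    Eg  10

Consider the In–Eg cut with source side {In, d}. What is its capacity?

29

Edges leaving {In, d}: In→a (4), In→b (5), d→a (10), d→Eg (10).
Cut capacity = 4 + 5 + 10 + 10 = 29.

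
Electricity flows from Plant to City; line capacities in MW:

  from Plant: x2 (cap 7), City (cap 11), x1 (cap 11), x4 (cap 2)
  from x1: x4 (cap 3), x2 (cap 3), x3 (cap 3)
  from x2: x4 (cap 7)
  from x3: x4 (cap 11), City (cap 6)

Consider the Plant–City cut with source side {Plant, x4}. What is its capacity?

Edges leaving {Plant, x4}: Plant→x1 (11), Plant→x2 (7), Plant→City (11).
Cut capacity = 11 + 7 + 11 = 29.

29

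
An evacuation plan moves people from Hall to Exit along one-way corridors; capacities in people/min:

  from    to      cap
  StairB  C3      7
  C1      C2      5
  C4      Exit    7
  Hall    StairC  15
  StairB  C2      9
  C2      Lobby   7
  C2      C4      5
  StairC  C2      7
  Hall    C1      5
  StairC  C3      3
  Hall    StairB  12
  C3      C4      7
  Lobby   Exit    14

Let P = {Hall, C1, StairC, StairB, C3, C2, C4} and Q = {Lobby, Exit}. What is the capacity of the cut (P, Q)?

14

Edges leaving {Hall, C1, StairC, StairB, C3, C2, C4}: C2→Lobby (7), C4→Exit (7).
Cut capacity = 7 + 7 = 14.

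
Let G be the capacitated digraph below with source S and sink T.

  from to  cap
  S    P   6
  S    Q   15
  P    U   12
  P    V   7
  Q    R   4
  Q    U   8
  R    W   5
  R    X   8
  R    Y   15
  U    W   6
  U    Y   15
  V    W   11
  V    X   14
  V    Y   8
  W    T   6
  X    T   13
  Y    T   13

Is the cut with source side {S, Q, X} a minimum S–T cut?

No — its capacity is 31, but the minimum cut has capacity 18.

Given cut capacity: 6 + 4 + 8 + 13 = 31.
Augment S→P→U→W→T: bottleneck 6, flow now 6.
Augment S→Q→R→X→T: bottleneck 4, flow now 10.
Augment S→Q→U→Y→T: bottleneck 8, flow now 18.
No augmenting path remains; maximum flow = 18.
In the residual graph, reachable from S: {S, Q}.
Min-cut edges: S→P (6), Q→R (4), Q→U (8); capacity 6 + 4 + 8 = 18.
Cut capacity 31 exceeds the max flow 18, so it is not minimum.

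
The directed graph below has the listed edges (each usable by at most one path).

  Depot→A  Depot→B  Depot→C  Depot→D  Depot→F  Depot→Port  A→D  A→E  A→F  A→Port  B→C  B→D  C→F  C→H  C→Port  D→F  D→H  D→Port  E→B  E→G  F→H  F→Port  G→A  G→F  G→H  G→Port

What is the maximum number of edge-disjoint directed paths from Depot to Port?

Assign every edge capacity 1; by Menger, the answer equals the max flow.
Path Depot→Port (+1); total 1.
Path Depot→A→Port (+1); total 2.
Path Depot→C→Port (+1); total 3.
Path Depot→D→Port (+1); total 4.
Path Depot→F→Port (+1); total 5.
No residual Depot→Port path; max flow = 5.
Certifying cut of size 5: {C→Port, D→Port, Depot→A, Depot→Port, F→Port}.

5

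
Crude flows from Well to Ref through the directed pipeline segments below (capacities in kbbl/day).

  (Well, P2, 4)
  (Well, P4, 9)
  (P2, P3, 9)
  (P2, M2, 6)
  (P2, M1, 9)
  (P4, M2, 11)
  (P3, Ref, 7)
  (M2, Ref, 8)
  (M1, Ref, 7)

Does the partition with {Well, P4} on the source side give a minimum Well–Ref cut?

Given cut capacity: 4 + 11 = 15.
Augment Well→P2→P3→Ref: bottleneck 4, flow now 4.
Augment Well→P4→M2→Ref: bottleneck 8, flow now 12.
No augmenting path remains; maximum flow = 12.
In the residual graph, reachable from Well: {Well, P4, M2}.
Min-cut edges: Well→P2 (4), M2→Ref (8); capacity 4 + 8 = 12.
Cut capacity 15 exceeds the max flow 12, so it is not minimum.

No — its capacity is 15, but the minimum cut has capacity 12.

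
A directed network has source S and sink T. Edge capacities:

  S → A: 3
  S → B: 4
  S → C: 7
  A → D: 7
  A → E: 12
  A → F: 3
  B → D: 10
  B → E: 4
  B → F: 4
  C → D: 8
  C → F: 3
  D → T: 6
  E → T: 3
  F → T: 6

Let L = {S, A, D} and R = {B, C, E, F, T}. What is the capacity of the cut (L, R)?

Edges leaving {S, A, D}: S→B (4), S→C (7), A→E (12), A→F (3), D→T (6).
Cut capacity = 4 + 7 + 12 + 3 + 6 = 32.

32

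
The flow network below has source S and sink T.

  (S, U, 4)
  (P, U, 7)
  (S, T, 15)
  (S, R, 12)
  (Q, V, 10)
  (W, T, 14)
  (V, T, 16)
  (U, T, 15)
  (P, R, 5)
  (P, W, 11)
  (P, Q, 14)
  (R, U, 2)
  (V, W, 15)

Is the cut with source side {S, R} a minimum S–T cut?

Given cut capacity: 4 + 15 + 2 = 21.
Augment S→T: bottleneck 15, flow now 15.
Augment S→U→T: bottleneck 4, flow now 19.
Augment S→R→U→T: bottleneck 2, flow now 21.
No augmenting path remains; maximum flow = 21.
Cut capacity 21 equals the max flow, so it is a minimum cut.

Yes — it is a minimum cut (capacity 21).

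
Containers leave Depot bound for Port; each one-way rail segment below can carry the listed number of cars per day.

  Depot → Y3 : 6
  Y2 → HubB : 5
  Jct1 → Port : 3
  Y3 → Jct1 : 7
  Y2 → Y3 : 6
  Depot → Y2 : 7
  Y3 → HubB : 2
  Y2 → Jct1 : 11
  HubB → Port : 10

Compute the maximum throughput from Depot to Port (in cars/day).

Augment Depot→Y3→HubB→Port: bottleneck 2, flow now 2.
Augment Depot→Y3→Jct1→Port: bottleneck 3, flow now 5.
Augment Depot→Y2→HubB→Port: bottleneck 5, flow now 10.
No augmenting path remains; maximum flow = 10.
In the residual graph, reachable from Depot: {Depot, Y3, Y2, Jct1}.
Min-cut edges: Y3→HubB (2), Y2→HubB (5), Jct1→Port (3); capacity 2 + 5 + 3 = 10.
This cut is saturated, so no flow can exceed 10.

10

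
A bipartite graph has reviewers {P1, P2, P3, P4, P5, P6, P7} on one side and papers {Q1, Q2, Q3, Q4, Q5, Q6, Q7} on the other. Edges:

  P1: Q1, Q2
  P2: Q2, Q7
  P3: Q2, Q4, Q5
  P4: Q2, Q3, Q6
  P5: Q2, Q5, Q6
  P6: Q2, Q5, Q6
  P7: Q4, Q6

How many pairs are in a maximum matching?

Unit-capacity flow: source→left, listed edges, right→sink; max matching = max flow.
Augmenting path P1→Q1 (+1); matched 1.
Augmenting path P2→Q2 (+1); matched 2.
Augmenting path P3→Q4 (+1); matched 3.
Augmenting path P4→Q3 (+1); matched 4.
Augmenting path P5→Q5 (+1); matched 5.
Augmenting path P6→Q6 (+1); matched 6.
Augmenting path P7→Q4→P3→Q2→P2→Q7 (+1); matched 7.
No augmenting path remains; maximum matching = 7.
König certificate: {P1, P2, P3, P4, P5, P6, P7} is a vertex cover of size 7 (every listed pair touches it), so no matching can be larger.

7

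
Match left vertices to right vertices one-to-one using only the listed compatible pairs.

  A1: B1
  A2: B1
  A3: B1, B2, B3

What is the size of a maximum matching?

Unit-capacity flow: source→left, listed edges, right→sink; max matching = max flow.
Augmenting path A1→B1 (+1); matched 1.
Augmenting path A3→B2 (+1); matched 2.
No augmenting path remains; maximum matching = 2.
König certificate: {A3, B1} is a vertex cover of size 2 (every listed pair touches it), so no matching can be larger.

2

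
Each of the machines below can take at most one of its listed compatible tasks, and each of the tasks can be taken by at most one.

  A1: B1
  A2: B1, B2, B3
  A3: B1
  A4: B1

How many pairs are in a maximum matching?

Unit-capacity flow: source→left, listed edges, right→sink; max matching = max flow.
Augmenting path A1→B1 (+1); matched 1.
Augmenting path A2→B2 (+1); matched 2.
No augmenting path remains; maximum matching = 2.
König certificate: {A2, B1} is a vertex cover of size 2 (every listed pair touches it), so no matching can be larger.

2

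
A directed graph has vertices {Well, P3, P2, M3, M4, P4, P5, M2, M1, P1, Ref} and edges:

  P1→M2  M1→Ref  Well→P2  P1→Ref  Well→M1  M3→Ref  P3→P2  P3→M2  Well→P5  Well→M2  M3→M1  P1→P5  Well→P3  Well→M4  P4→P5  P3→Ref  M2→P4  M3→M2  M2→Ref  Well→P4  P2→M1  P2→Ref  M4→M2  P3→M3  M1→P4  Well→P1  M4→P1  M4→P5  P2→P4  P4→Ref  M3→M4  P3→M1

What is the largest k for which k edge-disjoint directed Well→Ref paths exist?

6

Assign every edge capacity 1; by Menger, the answer equals the max flow.
Path Well→P3→Ref (+1); total 1.
Path Well→P2→Ref (+1); total 2.
Path Well→P4→Ref (+1); total 3.
Path Well→M2→Ref (+1); total 4.
Path Well→M1→Ref (+1); total 5.
Path Well→P1→Ref (+1); total 6.
No residual Well→Ref path; max flow = 6.
Certifying cut of size 6: {M2→Ref, P1→Ref, P4→Ref, Well→M1, Well→P2, Well→P3}.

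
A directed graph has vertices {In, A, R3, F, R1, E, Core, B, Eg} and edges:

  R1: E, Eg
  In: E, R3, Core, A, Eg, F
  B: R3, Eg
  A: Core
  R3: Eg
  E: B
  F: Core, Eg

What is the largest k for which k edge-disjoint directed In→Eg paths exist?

4

Assign every edge capacity 1; by Menger, the answer equals the max flow.
Path In→Eg (+1); total 1.
Path In→R3→Eg (+1); total 2.
Path In→F→Eg (+1); total 3.
Path In→E→B→Eg (+1); total 4.
No residual In→Eg path; max flow = 4.
Certifying cut of size 4: {In→E, In→Eg, In→F, In→R3}.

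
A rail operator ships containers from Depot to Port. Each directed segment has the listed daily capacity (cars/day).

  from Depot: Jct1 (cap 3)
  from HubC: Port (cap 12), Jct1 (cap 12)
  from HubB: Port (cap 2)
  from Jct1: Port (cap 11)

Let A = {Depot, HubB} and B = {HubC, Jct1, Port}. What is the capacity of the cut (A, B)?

Edges leaving {Depot, HubB}: Depot→Jct1 (3), HubB→Port (2).
Cut capacity = 3 + 2 = 5.

5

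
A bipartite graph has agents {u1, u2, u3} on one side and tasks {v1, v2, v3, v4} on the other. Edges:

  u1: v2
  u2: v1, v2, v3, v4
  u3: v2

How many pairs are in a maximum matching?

2

Unit-capacity flow: source→left, listed edges, right→sink; max matching = max flow.
Augmenting path u1→v2 (+1); matched 1.
Augmenting path u2→v1 (+1); matched 2.
No augmenting path remains; maximum matching = 2.
König certificate: {u2, v2} is a vertex cover of size 2 (every listed pair touches it), so no matching can be larger.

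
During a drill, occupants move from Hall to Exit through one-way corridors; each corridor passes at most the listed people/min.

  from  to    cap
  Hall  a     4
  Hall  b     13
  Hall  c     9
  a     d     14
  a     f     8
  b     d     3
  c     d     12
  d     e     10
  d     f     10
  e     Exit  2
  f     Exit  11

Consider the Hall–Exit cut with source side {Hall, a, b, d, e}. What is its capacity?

Edges leaving {Hall, a, b, d, e}: Hall→c (9), a→f (8), d→f (10), e→Exit (2).
Cut capacity = 9 + 8 + 10 + 2 = 29.

29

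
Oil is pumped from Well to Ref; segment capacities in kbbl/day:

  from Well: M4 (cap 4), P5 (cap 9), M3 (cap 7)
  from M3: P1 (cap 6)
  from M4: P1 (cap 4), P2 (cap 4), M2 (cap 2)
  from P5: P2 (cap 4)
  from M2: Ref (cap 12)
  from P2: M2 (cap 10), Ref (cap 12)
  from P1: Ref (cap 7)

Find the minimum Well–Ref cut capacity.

Augment Well→M3→P1→Ref: bottleneck 6, flow now 6.
Augment Well→M4→M2→Ref: bottleneck 2, flow now 8.
Augment Well→M4→P2→Ref: bottleneck 2, flow now 10.
Augment Well→P5→P2→Ref: bottleneck 4, flow now 14.
No augmenting path remains; maximum flow = 14.
By max-flow min-cut, the minimum cut capacity equals the max flow.
In the residual graph, reachable from Well: {Well, M3, P5}.
Min-cut edges: Well→M4 (4), M3→P1 (6), P5→P2 (4); capacity 4 + 6 + 4 = 14.

14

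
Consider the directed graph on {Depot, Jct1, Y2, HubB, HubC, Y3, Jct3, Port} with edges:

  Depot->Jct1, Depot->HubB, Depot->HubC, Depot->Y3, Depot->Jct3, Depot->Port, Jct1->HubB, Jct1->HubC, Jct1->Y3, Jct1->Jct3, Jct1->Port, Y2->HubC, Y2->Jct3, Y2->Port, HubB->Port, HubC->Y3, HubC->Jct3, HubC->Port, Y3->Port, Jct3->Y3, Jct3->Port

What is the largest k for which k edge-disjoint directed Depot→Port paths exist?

Assign every edge capacity 1; by Menger, the answer equals the max flow.
Path Depot→Port (+1); total 1.
Path Depot→Jct1→Port (+1); total 2.
Path Depot→HubB→Port (+1); total 3.
Path Depot→HubC→Port (+1); total 4.
Path Depot→Y3→Port (+1); total 5.
Path Depot→Jct3→Port (+1); total 6.
No residual Depot→Port path; max flow = 6.
Certifying cut of size 6: {Depot→HubB, Depot→HubC, Depot→Jct1, Depot→Jct3, Depot→Port, Depot→Y3}.

6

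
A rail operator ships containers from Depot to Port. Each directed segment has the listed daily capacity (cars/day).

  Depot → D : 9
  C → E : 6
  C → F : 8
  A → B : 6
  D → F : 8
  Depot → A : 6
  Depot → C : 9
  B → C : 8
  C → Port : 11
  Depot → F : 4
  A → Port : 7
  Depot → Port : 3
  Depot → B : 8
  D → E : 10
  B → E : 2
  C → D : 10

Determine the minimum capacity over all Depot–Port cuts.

20

Augment Depot→Port: bottleneck 3, flow now 3.
Augment Depot→A→Port: bottleneck 6, flow now 9.
Augment Depot→C→Port: bottleneck 9, flow now 18.
Augment Depot→B→C→Port: bottleneck 2, flow now 20.
No augmenting path remains; maximum flow = 20.
By max-flow min-cut, the minimum cut capacity equals the max flow.
In the residual graph, reachable from Depot: {Depot, B, C, D, E, F}.
Min-cut edges: Depot→A (6), Depot→Port (3), C→Port (11); capacity 6 + 3 + 11 = 20.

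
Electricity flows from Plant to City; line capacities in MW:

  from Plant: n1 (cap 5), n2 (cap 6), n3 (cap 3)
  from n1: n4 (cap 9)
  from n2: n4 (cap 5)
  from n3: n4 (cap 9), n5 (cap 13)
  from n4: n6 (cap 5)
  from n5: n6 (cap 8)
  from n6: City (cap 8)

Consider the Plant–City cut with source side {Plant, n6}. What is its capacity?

Edges leaving {Plant, n6}: Plant→n1 (5), Plant→n2 (6), Plant→n3 (3), n6→City (8).
Cut capacity = 5 + 6 + 3 + 8 = 22.

22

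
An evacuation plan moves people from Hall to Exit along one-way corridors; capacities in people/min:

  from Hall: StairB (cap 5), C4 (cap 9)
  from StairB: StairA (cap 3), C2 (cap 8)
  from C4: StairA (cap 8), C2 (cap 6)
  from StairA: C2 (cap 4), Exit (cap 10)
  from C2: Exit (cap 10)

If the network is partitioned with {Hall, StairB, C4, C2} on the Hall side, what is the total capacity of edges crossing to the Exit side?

Edges leaving {Hall, StairB, C4, C2}: StairB→StairA (3), C4→StairA (8), C2→Exit (10).
Cut capacity = 3 + 8 + 10 = 21.

21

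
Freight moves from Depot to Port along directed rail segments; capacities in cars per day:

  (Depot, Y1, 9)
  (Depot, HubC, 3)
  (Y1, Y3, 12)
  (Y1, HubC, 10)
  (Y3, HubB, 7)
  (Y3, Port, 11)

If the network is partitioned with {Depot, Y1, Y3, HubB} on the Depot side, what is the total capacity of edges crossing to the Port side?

Edges leaving {Depot, Y1, Y3, HubB}: Depot→HubC (3), Y1→HubC (10), Y3→Port (11).
Cut capacity = 3 + 10 + 11 = 24.

24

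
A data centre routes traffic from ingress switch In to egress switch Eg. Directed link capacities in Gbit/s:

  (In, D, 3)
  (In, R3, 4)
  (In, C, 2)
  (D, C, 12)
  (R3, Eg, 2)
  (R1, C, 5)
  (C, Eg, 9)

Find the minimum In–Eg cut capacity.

7

Augment In→R3→Eg: bottleneck 2, flow now 2.
Augment In→C→Eg: bottleneck 2, flow now 4.
Augment In→D→C→Eg: bottleneck 3, flow now 7.
No augmenting path remains; maximum flow = 7.
By max-flow min-cut, the minimum cut capacity equals the max flow.
In the residual graph, reachable from In: {In, R3}.
Min-cut edges: In→D (3), In→C (2), R3→Eg (2); capacity 3 + 2 + 2 = 7.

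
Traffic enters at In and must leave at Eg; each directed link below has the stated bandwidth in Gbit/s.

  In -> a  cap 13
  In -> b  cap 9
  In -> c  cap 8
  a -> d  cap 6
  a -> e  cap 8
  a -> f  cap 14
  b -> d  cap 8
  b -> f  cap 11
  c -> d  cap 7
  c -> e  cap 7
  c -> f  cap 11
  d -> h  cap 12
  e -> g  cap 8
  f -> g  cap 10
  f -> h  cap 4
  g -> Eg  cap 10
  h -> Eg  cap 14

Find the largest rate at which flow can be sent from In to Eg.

Augment In→a→d→h→Eg: bottleneck 6, flow now 6.
Augment In→a→e→g→Eg: bottleneck 7, flow now 13.
Augment In→b→d→h→Eg: bottleneck 6, flow now 19.
Augment In→b→f→g→Eg: bottleneck 3, flow now 22.
Augment In→c→f→h→Eg: bottleneck 2, flow now 24.
No augmenting path remains; maximum flow = 24.
In the residual graph, reachable from In: {In, a, b, c, d, e, f, g, h}.
Min-cut edges: g→Eg (10), h→Eg (14); capacity 10 + 14 = 24.
This cut is saturated, so no flow can exceed 24.

24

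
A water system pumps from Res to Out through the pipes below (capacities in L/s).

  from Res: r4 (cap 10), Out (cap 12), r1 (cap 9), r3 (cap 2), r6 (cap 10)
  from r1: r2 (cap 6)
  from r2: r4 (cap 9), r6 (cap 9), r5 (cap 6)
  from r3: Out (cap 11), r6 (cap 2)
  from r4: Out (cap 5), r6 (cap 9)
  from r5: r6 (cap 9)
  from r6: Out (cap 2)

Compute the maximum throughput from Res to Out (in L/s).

Augment Res→Out: bottleneck 12, flow now 12.
Augment Res→r3→Out: bottleneck 2, flow now 14.
Augment Res→r4→Out: bottleneck 5, flow now 19.
Augment Res→r6→Out: bottleneck 2, flow now 21.
No augmenting path remains; maximum flow = 21.
In the residual graph, reachable from Res: {Res, r1, r2, r4, r5, r6}.
Min-cut edges: Res→r3 (2), Res→Out (12), r4→Out (5), r6→Out (2); capacity 2 + 12 + 5 + 2 = 21.
This cut is saturated, so no flow can exceed 21.

21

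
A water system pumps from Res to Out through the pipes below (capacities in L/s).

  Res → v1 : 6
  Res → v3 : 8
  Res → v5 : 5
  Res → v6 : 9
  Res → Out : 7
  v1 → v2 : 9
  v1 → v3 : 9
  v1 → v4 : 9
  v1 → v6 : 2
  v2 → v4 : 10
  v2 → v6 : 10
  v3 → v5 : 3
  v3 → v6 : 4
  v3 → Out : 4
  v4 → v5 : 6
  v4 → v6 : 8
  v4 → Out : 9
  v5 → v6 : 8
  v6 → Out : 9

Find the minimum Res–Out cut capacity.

Augment Res→Out: bottleneck 7, flow now 7.
Augment Res→v3→Out: bottleneck 4, flow now 11.
Augment Res→v6→Out: bottleneck 9, flow now 20.
Augment Res→v1→v4→Out: bottleneck 6, flow now 26.
No augmenting path remains; maximum flow = 26.
By max-flow min-cut, the minimum cut capacity equals the max flow.
In the residual graph, reachable from Res: {Res, v3, v5, v6}.
Min-cut edges: Res→v1 (6), Res→Out (7), v3→Out (4), v6→Out (9); capacity 6 + 7 + 4 + 9 = 26.

26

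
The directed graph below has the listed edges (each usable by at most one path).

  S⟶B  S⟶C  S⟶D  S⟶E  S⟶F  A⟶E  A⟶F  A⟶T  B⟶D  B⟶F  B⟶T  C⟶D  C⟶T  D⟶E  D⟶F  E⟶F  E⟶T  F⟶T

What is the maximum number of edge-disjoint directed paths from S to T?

4

Assign every edge capacity 1; by Menger, the answer equals the max flow.
Path S→B→T (+1); total 1.
Path S→C→T (+1); total 2.
Path S→E→T (+1); total 3.
Path S→F→T (+1); total 4.
No residual S→T path; max flow = 4.
Certifying cut of size 4: {E→T, F→T, S→B, S→C}.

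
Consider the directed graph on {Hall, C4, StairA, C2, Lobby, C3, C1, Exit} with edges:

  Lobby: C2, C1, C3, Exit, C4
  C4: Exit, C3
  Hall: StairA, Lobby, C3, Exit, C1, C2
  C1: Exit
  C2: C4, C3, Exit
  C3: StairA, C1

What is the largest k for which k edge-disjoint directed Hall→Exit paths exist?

4

Assign every edge capacity 1; by Menger, the answer equals the max flow.
Path Hall→Exit (+1); total 1.
Path Hall→C2→Exit (+1); total 2.
Path Hall→Lobby→Exit (+1); total 3.
Path Hall→C1→Exit (+1); total 4.
No residual Hall→Exit path; max flow = 4.
Certifying cut of size 4: {C1→Exit, Hall→C2, Hall→Exit, Hall→Lobby}.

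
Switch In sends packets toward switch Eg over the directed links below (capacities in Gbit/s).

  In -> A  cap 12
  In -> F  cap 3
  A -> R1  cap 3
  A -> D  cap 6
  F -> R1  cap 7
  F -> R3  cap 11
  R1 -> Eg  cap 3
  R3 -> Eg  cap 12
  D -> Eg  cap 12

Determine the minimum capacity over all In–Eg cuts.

12

Augment In→A→R1→Eg: bottleneck 3, flow now 3.
Augment In→A→D→Eg: bottleneck 6, flow now 9.
Augment In→F→R3→Eg: bottleneck 3, flow now 12.
No augmenting path remains; maximum flow = 12.
By max-flow min-cut, the minimum cut capacity equals the max flow.
In the residual graph, reachable from In: {In, A}.
Min-cut edges: In→F (3), A→R1 (3), A→D (6); capacity 3 + 3 + 6 = 12.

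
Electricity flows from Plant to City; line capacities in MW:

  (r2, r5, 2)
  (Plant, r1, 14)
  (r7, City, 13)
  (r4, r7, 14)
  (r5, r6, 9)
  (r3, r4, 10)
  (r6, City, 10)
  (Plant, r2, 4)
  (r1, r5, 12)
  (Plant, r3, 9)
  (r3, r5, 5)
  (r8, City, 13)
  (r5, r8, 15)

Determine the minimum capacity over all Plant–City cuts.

Augment Plant→r1→r5→r6→City: bottleneck 9, flow now 9.
Augment Plant→r1→r5→r8→City: bottleneck 3, flow now 12.
Augment Plant→r2→r5→r8→City: bottleneck 2, flow now 14.
Augment Plant→r3→r4→r7→City: bottleneck 9, flow now 23.
No augmenting path remains; maximum flow = 23.
By max-flow min-cut, the minimum cut capacity equals the max flow.
In the residual graph, reachable from Plant: {Plant, r1, r2}.
Min-cut edges: Plant→r3 (9), r1→r5 (12), r2→r5 (2); capacity 9 + 12 + 2 = 23.

23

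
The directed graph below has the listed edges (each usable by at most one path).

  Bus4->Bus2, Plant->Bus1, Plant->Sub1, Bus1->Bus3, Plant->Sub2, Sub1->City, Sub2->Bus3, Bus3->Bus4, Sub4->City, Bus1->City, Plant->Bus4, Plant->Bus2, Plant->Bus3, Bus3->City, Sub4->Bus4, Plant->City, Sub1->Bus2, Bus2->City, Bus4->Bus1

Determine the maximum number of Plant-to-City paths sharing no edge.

5

Assign every edge capacity 1; by Menger, the answer equals the max flow.
Path Plant→City (+1); total 1.
Path Plant→Bus2→City (+1); total 2.
Path Plant→Bus1→City (+1); total 3.
Path Plant→Bus3→City (+1); total 4.
Path Plant→Sub1→City (+1); total 5.
No residual Plant→City path; max flow = 5.
Certifying cut of size 5: {Bus1→City, Bus2→City, Bus3→City, Plant→City, Plant→Sub1}.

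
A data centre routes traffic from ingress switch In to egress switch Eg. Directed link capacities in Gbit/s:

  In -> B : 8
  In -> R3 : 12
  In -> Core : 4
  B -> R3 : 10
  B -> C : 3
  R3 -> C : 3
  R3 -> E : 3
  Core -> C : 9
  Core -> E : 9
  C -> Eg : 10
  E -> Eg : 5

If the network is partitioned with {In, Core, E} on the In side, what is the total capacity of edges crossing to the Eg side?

Edges leaving {In, Core, E}: In→B (8), In→R3 (12), Core→C (9), E→Eg (5).
Cut capacity = 8 + 12 + 9 + 5 = 34.

34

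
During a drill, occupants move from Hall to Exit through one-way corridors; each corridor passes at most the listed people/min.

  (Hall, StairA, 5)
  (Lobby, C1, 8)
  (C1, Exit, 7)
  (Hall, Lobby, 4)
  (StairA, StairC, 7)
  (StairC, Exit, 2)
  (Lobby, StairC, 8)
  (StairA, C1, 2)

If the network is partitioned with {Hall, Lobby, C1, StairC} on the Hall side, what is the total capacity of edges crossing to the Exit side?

Edges leaving {Hall, Lobby, C1, StairC}: Hall→StairA (5), C1→Exit (7), StairC→Exit (2).
Cut capacity = 5 + 7 + 2 = 14.

14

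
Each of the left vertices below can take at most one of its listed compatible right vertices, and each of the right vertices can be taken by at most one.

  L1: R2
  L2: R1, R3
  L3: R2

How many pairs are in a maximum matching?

2

Unit-capacity flow: source→left, listed edges, right→sink; max matching = max flow.
Augmenting path L1→R2 (+1); matched 1.
Augmenting path L2→R1 (+1); matched 2.
No augmenting path remains; maximum matching = 2.
König certificate: {L2, R2} is a vertex cover of size 2 (every listed pair touches it), so no matching can be larger.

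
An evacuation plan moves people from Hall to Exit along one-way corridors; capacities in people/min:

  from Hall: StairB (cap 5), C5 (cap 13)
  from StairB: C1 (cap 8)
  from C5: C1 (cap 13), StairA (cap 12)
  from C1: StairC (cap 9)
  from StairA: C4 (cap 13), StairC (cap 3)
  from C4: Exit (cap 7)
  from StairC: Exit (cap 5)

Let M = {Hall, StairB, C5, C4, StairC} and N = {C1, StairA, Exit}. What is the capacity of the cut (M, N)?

Edges leaving {Hall, StairB, C5, C4, StairC}: StairB→C1 (8), C5→C1 (13), C5→StairA (12), C4→Exit (7), StairC→Exit (5).
Cut capacity = 8 + 13 + 12 + 7 + 5 = 45.

45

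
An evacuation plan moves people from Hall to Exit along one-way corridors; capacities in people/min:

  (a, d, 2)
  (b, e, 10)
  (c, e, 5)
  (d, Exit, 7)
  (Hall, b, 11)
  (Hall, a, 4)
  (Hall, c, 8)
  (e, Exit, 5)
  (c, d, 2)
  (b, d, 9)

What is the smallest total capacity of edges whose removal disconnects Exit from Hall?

12

Augment Hall→a→d→Exit: bottleneck 2, flow now 2.
Augment Hall→b→d→Exit: bottleneck 5, flow now 7.
Augment Hall→b→e→Exit: bottleneck 5, flow now 12.
No augmenting path remains; maximum flow = 12.
By max-flow min-cut, the minimum cut capacity equals the max flow.
In the residual graph, reachable from Hall: {Hall, a, b, c, d, e}.
Min-cut edges: d→Exit (7), e→Exit (5); capacity 7 + 5 = 12.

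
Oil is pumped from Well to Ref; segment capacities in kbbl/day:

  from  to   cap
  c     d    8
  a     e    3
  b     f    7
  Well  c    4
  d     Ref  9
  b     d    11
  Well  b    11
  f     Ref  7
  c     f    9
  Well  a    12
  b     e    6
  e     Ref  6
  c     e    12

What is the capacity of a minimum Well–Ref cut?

18

Augment Well→a→e→Ref: bottleneck 3, flow now 3.
Augment Well→b→d→Ref: bottleneck 9, flow now 12.
Augment Well→b→e→Ref: bottleneck 2, flow now 14.
Augment Well→c→e→Ref: bottleneck 1, flow now 15.
Augment Well→c→f→Ref: bottleneck 3, flow now 18.
No augmenting path remains; maximum flow = 18.
By max-flow min-cut, the minimum cut capacity equals the max flow.
In the residual graph, reachable from Well: {Well, a}.
Min-cut edges: Well→b (11), Well→c (4), a→e (3); capacity 11 + 4 + 3 = 18.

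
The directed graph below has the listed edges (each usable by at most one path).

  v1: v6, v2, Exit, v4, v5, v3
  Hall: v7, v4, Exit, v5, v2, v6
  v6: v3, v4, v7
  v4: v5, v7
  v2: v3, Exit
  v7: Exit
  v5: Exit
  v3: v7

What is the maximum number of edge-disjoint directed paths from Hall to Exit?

4

Assign every edge capacity 1; by Menger, the answer equals the max flow.
Path Hall→Exit (+1); total 1.
Path Hall→v2→Exit (+1); total 2.
Path Hall→v5→Exit (+1); total 3.
Path Hall→v7→Exit (+1); total 4.
No residual Hall→Exit path; max flow = 4.
Certifying cut of size 4: {Hall→Exit, Hall→v2, v5→Exit, v7→Exit}.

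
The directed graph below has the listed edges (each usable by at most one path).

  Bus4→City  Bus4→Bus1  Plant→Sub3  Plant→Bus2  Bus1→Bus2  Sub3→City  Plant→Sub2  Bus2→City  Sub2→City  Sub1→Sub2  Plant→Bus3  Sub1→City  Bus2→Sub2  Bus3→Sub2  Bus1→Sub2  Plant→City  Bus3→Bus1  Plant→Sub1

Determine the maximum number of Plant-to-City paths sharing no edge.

5

Assign every edge capacity 1; by Menger, the answer equals the max flow.
Path Plant→City (+1); total 1.
Path Plant→Sub1→City (+1); total 2.
Path Plant→Bus2→City (+1); total 3.
Path Plant→Sub3→City (+1); total 4.
Path Plant→Sub2→City (+1); total 5.
No residual Plant→City path; max flow = 5.
Certifying cut of size 5: {Bus2→City, Plant→City, Plant→Sub1, Plant→Sub3, Sub2→City}.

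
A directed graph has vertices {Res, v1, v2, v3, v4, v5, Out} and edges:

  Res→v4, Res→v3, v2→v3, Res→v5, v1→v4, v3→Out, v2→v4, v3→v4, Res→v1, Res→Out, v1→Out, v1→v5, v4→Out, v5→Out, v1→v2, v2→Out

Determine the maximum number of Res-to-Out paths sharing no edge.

Assign every edge capacity 1; by Menger, the answer equals the max flow.
Path Res→Out (+1); total 1.
Path Res→v1→Out (+1); total 2.
Path Res→v3→Out (+1); total 3.
Path Res→v4→Out (+1); total 4.
Path Res→v5→Out (+1); total 5.
No residual Res→Out path; max flow = 5.
Certifying cut of size 5: {Res→Out, Res→v1, Res→v3, Res→v4, Res→v5}.

5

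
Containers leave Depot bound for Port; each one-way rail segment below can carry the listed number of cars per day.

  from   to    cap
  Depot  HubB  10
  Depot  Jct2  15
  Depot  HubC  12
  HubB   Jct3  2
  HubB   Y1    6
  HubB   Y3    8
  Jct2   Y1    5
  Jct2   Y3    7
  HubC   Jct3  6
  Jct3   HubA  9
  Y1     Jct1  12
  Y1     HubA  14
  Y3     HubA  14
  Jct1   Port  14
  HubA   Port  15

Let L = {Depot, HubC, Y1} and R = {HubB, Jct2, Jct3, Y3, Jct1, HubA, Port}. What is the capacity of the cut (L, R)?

Edges leaving {Depot, HubC, Y1}: Depot→HubB (10), Depot→Jct2 (15), HubC→Jct3 (6), Y1→Jct1 (12), Y1→HubA (14).
Cut capacity = 10 + 15 + 6 + 12 + 14 = 57.

57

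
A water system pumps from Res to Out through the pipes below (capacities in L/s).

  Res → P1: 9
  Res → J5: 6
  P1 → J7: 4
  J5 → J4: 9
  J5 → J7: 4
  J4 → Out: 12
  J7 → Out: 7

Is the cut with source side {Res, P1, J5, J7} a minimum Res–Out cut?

No — its capacity is 16, but the minimum cut has capacity 10.

Given cut capacity: 9 + 7 = 16.
Augment Res→P1→J7→Out: bottleneck 4, flow now 4.
Augment Res→J5→J4→Out: bottleneck 6, flow now 10.
No augmenting path remains; maximum flow = 10.
In the residual graph, reachable from Res: {Res, P1}.
Min-cut edges: Res→J5 (6), P1→J7 (4); capacity 6 + 4 = 10.
Cut capacity 16 exceeds the max flow 10, so it is not minimum.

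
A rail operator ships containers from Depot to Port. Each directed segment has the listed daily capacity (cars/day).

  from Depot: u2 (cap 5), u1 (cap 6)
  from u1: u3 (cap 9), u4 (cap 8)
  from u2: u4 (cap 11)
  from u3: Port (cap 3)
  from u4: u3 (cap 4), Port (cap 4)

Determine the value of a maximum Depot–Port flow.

Augment Depot→u1→u3→Port: bottleneck 3, flow now 3.
Augment Depot→u1→u4→Port: bottleneck 3, flow now 6.
Augment Depot→u2→u4→Port: bottleneck 1, flow now 7.
No augmenting path remains; maximum flow = 7.
In the residual graph, reachable from Depot: {Depot, u1, u2, u3, u4}.
Min-cut edges: u3→Port (3), u4→Port (4); capacity 3 + 4 = 7.
This cut is saturated, so no flow can exceed 7.

7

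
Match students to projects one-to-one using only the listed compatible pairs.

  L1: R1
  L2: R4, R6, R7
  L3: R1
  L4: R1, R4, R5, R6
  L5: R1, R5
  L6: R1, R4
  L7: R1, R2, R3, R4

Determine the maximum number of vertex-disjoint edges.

6

Unit-capacity flow: source→left, listed edges, right→sink; max matching = max flow.
Augmenting path L1→R1 (+1); matched 1.
Augmenting path L2→R4 (+1); matched 2.
Augmenting path L4→R5 (+1); matched 3.
Augmenting path L7→R2 (+1); matched 4.
Augmenting path L5→R5→L4→R6 (+1); matched 5.
Augmenting path L6→R4→L2→R7 (+1); matched 6.
No augmenting path remains; maximum matching = 6.
König certificate: {L2, L4, L5, L6, L7, R1} is a vertex cover of size 6 (every listed pair touches it), so no matching can be larger.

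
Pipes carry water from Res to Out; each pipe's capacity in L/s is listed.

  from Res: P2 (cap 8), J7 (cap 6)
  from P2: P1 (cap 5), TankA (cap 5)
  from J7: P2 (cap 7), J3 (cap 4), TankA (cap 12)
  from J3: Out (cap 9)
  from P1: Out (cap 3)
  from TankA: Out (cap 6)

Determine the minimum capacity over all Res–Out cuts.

13

Augment Res→P2→P1→Out: bottleneck 3, flow now 3.
Augment Res→P2→TankA→Out: bottleneck 5, flow now 8.
Augment Res→J7→J3→Out: bottleneck 4, flow now 12.
Augment Res→J7→TankA→Out: bottleneck 1, flow now 13.
No augmenting path remains; maximum flow = 13.
By max-flow min-cut, the minimum cut capacity equals the max flow.
In the residual graph, reachable from Res: {Res, P2, J7, P1, TankA}.
Min-cut edges: J7→J3 (4), P1→Out (3), TankA→Out (6); capacity 4 + 3 + 6 = 13.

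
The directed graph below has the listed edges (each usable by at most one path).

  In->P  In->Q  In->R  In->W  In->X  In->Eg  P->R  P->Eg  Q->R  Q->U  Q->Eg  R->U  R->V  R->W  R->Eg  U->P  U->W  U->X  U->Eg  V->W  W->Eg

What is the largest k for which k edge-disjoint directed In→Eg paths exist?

5

Assign every edge capacity 1; by Menger, the answer equals the max flow.
Path In→Eg (+1); total 1.
Path In→P→Eg (+1); total 2.
Path In→Q→Eg (+1); total 3.
Path In→R→Eg (+1); total 4.
Path In→W→Eg (+1); total 5.
No residual In→Eg path; max flow = 5.
Certifying cut of size 5: {In→Eg, In→P, In→Q, In→R, In→W}.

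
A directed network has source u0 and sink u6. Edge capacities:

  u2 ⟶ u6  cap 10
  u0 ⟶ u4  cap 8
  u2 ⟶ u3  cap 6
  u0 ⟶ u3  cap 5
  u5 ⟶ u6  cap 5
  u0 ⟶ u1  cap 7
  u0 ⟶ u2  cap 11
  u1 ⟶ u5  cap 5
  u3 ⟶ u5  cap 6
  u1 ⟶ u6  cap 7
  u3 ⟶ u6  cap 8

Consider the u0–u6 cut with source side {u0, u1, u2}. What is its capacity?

Edges leaving {u0, u1, u2}: u0→u3 (5), u0→u4 (8), u1→u5 (5), u1→u6 (7), u2→u3 (6), u2→u6 (10).
Cut capacity = 5 + 8 + 5 + 7 + 6 + 10 = 41.

41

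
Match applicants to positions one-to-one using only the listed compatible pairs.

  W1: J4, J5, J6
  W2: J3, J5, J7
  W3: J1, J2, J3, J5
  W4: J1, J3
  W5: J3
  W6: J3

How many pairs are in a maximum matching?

Unit-capacity flow: source→left, listed edges, right→sink; max matching = max flow.
Augmenting path W1→J4 (+1); matched 1.
Augmenting path W2→J3 (+1); matched 2.
Augmenting path W3→J1 (+1); matched 3.
Augmenting path W4→J1→W3→J2 (+1); matched 4.
Augmenting path W5→J3→W2→J5 (+1); matched 5.
No augmenting path remains; maximum matching = 5.
König certificate: {W1, W2, W3, W4, J3} is a vertex cover of size 5 (every listed pair touches it), so no matching can be larger.

5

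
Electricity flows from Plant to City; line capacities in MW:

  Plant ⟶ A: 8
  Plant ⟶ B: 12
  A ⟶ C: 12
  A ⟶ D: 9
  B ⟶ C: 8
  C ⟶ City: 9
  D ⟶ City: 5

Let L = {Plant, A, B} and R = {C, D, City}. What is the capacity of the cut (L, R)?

Edges leaving {Plant, A, B}: A→C (12), A→D (9), B→C (8).
Cut capacity = 12 + 9 + 8 = 29.

29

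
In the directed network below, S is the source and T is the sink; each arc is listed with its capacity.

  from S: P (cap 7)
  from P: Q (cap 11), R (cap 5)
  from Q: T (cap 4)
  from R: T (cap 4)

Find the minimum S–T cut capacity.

Augment S→P→Q→T: bottleneck 4, flow now 4.
Augment S→P→R→T: bottleneck 3, flow now 7.
No augmenting path remains; maximum flow = 7.
By max-flow min-cut, the minimum cut capacity equals the max flow.
In the residual graph, reachable from S: {S}.
Min-cut edges: S→P (7); capacity 7 = 7.

7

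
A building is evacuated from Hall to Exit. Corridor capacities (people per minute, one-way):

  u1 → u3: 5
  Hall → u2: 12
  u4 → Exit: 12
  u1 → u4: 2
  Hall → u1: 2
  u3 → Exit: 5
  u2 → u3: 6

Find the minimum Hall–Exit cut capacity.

7

Augment Hall→u1→u3→Exit: bottleneck 2, flow now 2.
Augment Hall→u2→u3→Exit: bottleneck 3, flow now 5.
Augment Hall→u2→u3→u1→u4→Exit: bottleneck 2, flow now 7. (uses reverse residual edge)
No augmenting path remains; maximum flow = 7.
By max-flow min-cut, the minimum cut capacity equals the max flow.
In the residual graph, reachable from Hall: {Hall, u2, u3}.
Min-cut edges: Hall→u1 (2), u3→Exit (5); capacity 2 + 5 = 7.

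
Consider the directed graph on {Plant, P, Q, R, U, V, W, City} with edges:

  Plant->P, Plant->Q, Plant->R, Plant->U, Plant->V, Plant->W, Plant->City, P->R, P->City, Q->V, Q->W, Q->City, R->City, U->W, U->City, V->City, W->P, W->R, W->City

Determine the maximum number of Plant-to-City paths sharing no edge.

Assign every edge capacity 1; by Menger, the answer equals the max flow.
Path Plant→City (+1); total 1.
Path Plant→P→City (+1); total 2.
Path Plant→Q→City (+1); total 3.
Path Plant→R→City (+1); total 4.
Path Plant→U→City (+1); total 5.
Path Plant→V→City (+1); total 6.
Path Plant→W→City (+1); total 7.
No residual Plant→City path; max flow = 7.
Certifying cut of size 7: {Plant→City, Plant→P, Plant→Q, Plant→R, Plant→U, Plant→V, Plant→W}.

7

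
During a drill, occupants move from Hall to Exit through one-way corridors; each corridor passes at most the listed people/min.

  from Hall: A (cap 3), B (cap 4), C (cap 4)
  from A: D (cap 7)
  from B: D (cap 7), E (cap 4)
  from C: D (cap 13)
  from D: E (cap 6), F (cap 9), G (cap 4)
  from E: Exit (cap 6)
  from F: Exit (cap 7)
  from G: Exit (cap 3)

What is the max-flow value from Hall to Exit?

11

Augment Hall→B→E→Exit: bottleneck 4, flow now 4.
Augment Hall→A→D→E→Exit: bottleneck 2, flow now 6.
Augment Hall→A→D→F→Exit: bottleneck 1, flow now 7.
Augment Hall→C→D→F→Exit: bottleneck 4, flow now 11.
No augmenting path remains; maximum flow = 11.
In the residual graph, reachable from Hall: {Hall}.
Min-cut edges: Hall→A (3), Hall→B (4), Hall→C (4); capacity 3 + 4 + 4 = 11.
This cut is saturated, so no flow can exceed 11.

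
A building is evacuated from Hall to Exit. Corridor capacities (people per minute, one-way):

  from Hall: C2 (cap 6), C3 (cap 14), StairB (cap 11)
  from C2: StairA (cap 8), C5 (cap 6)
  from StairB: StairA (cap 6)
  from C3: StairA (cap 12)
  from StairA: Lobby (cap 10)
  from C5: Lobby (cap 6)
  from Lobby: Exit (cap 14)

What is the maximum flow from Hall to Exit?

Augment Hall→C2→StairA→Lobby→Exit: bottleneck 6, flow now 6.
Augment Hall→StairB→StairA→Lobby→Exit: bottleneck 4, flow now 10.
Augment Hall→StairB→StairA→C2→C5→Lobby→Exit: bottleneck 2, flow now 12. (uses reverse residual edge)
Augment Hall→C3→StairA→C2→C5→Lobby→Exit: bottleneck 2, flow now 14. (uses reverse residual edge)
No augmenting path remains; maximum flow = 14.
In the residual graph, reachable from Hall: {Hall, C2, StairB, C3, StairA, C5, Lobby}.
Min-cut edges: Lobby→Exit (14); capacity 14 = 14.
This cut is saturated, so no flow can exceed 14.

14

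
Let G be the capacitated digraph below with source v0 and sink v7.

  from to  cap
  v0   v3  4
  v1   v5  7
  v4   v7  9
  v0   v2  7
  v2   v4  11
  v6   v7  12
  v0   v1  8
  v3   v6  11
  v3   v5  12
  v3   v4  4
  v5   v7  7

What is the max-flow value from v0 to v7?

18

Augment v0→v1→v5→v7: bottleneck 7, flow now 7.
Augment v0→v2→v4→v7: bottleneck 7, flow now 14.
Augment v0→v3→v4→v7: bottleneck 2, flow now 16.
Augment v0→v3→v6→v7: bottleneck 2, flow now 18.
No augmenting path remains; maximum flow = 18.
In the residual graph, reachable from v0: {v0, v1}.
Min-cut edges: v0→v2 (7), v0→v3 (4), v1→v5 (7); capacity 7 + 4 + 7 = 18.
This cut is saturated, so no flow can exceed 18.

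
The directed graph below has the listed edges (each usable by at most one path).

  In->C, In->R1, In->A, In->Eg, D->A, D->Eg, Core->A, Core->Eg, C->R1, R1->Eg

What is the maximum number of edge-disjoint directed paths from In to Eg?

2

Assign every edge capacity 1; by Menger, the answer equals the max flow.
Path In→Eg (+1); total 1.
Path In→R1→Eg (+1); total 2.
No residual In→Eg path; max flow = 2.
Certifying cut of size 2: {In→Eg, R1→Eg}.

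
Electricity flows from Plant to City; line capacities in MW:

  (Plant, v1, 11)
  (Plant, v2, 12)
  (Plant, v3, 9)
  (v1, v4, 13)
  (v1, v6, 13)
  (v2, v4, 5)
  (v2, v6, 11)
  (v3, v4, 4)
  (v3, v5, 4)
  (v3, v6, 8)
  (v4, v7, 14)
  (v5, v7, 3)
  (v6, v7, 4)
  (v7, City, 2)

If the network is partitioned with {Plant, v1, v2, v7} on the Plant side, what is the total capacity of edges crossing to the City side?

53

Edges leaving {Plant, v1, v2, v7}: Plant→v3 (9), v1→v4 (13), v1→v6 (13), v2→v4 (5), v2→v6 (11), v7→City (2).
Cut capacity = 9 + 13 + 13 + 5 + 11 + 2 = 53.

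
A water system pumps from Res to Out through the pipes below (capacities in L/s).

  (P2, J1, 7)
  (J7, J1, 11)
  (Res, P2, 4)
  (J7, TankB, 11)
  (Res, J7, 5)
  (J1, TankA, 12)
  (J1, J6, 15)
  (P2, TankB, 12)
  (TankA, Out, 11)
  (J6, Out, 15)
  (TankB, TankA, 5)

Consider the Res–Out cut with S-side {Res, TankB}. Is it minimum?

No — its capacity is 14, but the minimum cut has capacity 9.

Given cut capacity: 5 + 4 + 5 = 14.
Augment Res→J7→TankB→TankA→Out: bottleneck 5, flow now 5.
Augment Res→P2→J1→TankA→Out: bottleneck 4, flow now 9.
No augmenting path remains; maximum flow = 9.
In the residual graph, reachable from Res: {Res}.
Min-cut edges: Res→J7 (5), Res→P2 (4); capacity 5 + 4 = 9.
Cut capacity 14 exceeds the max flow 9, so it is not minimum.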